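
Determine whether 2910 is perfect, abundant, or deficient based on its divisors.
abundant

Proper divisors of 2910: sum = 1 + 2 + 3 + 5 + 6 + 10 + 15 + 30 + 97 + 194 + 291 + 485 + 582 + 970 + 1455 = 4146
Since 4146 > 2910, 2910 is abundant.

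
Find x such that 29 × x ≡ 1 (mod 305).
284

gcd(29, 305) = 1, so the inverse exists.
Extended Euclidean algorithm on (305, 29):
305 = 10 × 29 + 15  ⟹  15 = (1)·305 + (-10)·29
29 = 1 × 15 + 14  ⟹  14 = (-1)·305 + (11)·29
15 = 1 × 14 + 1  ⟹  1 = (2)·305 + (-21)·29
So (-21)·29 ≡ 1 (mod 305), i.e. 29^(-1) ≡ -21 ≡ 284 (mod 305).
Check: 29 × 284 = 8236 ≡ 1 (mod 305)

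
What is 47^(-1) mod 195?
83

gcd(47, 195) = 1, so the inverse exists.
Extended Euclidean algorithm on (195, 47):
195 = 4 × 47 + 7  ⟹  7 = (1)·195 + (-4)·47
47 = 6 × 7 + 5  ⟹  5 = (-6)·195 + (25)·47
7 = 1 × 5 + 2  ⟹  2 = (7)·195 + (-29)·47
5 = 2 × 2 + 1  ⟹  1 = (-20)·195 + (83)·47
So (83)·47 ≡ 1 (mod 195), i.e. 47^(-1) ≡ 83 (mod 195).
Check: 47 × 83 = 3901 ≡ 1 (mod 195)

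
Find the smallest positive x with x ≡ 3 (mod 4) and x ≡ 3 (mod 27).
3

Using Chinese Remainder Theorem:
M = 4 × 27 = 108
M1 = 27, M2 = 4
y1 = 27^(-1) mod 4 = 3
y2 = 4^(-1) mod 27 = 7
x = (3×27×3 + 3×4×7) mod 108 = 3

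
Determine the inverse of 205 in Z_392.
109

gcd(205, 392) = 1, so the inverse exists.
Extended Euclidean algorithm on (392, 205):
392 = 1 × 205 + 187  ⟹  187 = (1)·392 + (-1)·205
205 = 1 × 187 + 18  ⟹  18 = (-1)·392 + (2)·205
187 = 10 × 18 + 7  ⟹  7 = (11)·392 + (-21)·205
18 = 2 × 7 + 4  ⟹  4 = (-23)·392 + (44)·205
7 = 1 × 4 + 3  ⟹  3 = (34)·392 + (-65)·205
4 = 1 × 3 + 1  ⟹  1 = (-57)·392 + (109)·205
So (109)·205 ≡ 1 (mod 392), i.e. 205^(-1) ≡ 109 (mod 392).
Check: 205 × 109 = 22345 ≡ 1 (mod 392)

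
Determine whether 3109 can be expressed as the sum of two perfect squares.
30² + 47² (a=30, b=47)

Factorization: 3109 = 3109
By Fermat: n is sum of two squares iff every prime p ≡ 3 (mod 4) appears to even power.
All primes ≡ 3 (mod 4) appear to even power.
Search a = 0, 1, 2, … for 3109 - a² a perfect square: first hit at a = 30: 3109 - 900 = 2209 = 47².
3109 = 30² + 47² = 900 + 2209 ✓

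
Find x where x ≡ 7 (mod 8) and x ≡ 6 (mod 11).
39

Using Chinese Remainder Theorem:
M = 8 × 11 = 88
M1 = 11, M2 = 8
y1 = 11^(-1) mod 8 = 3
y2 = 8^(-1) mod 11 = 7
x = (7×11×3 + 6×8×7) mod 88 = 39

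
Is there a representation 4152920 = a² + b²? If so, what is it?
Not possible

Factorization: 4152920 = 2^3 × 5 × 47^3
By Fermat: n is sum of two squares iff every prime p ≡ 3 (mod 4) appears to even power.
Prime(s) ≡ 3 (mod 4) with odd exponent: [(47, 3)]
Therefore 4152920 cannot be expressed as a² + b².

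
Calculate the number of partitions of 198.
3345365983698

p(n) counts ways to write n as a sum of positive integers (order ignored).
Euler's pentagonal recurrence: p(k) = p(k-1) + p(k-2) - p(k-5) - p(k-7) + p(k-12) + p(k-15) - ... (offsets j(3j∓1)/2, signs ++--, p(0)=1, p(<0)=0).
DP table for k = 0..197: p(0)=1, p(1)=1, p(2)=2, p(3)=3, p(4)=5, p(5)=7, p(6)=11, p(7)=15, p(8)=22, p(9)=30, p(10)=42, p(11)=56, p(12)=77, p(13)=101, p(14)=135, p(15)=176, p(16)=231, p(17)=297, p(18)=385, p(19)=490, p(20)=627, p(21)=792, p(22)=1002, p(23)=1255, p(24)=1575, p(25)=1958, p(26)=2436, p(27)=3010, p(28)=3718, p(29)=4565, p(30)=5604, p(31)=6842, p(32)=8349, p(33)=10143, p(34)=12310, p(35)=14883, p(36)=17977, p(37)=21637, p(38)=26015, p(39)=31185, p(40)=37338, p(41)=44583, p(42)=53174, p(43)=63261, p(44)=75175, p(45)=89134, p(46)=105558, p(47)=124754, p(48)=147273, p(49)=173525, p(50)=204226, p(51)=239943, p(52)=281589, p(53)=329931, p(54)=386155, p(55)=451276, p(56)=526823, p(57)=614154, p(58)=715220, p(59)=831820, p(60)=966467, p(61)=1121505, p(62)=1300156, p(63)=1505499, p(64)=1741630, p(65)=2012558, p(66)=2323520, p(67)=2679689, p(68)=3087735, p(69)=3554345, p(70)=4087968, p(71)=4697205, p(72)=5392783, p(73)=6185689, p(74)=7089500, p(75)=8118264, p(76)=9289091, p(77)=10619863, p(78)=12132164, p(79)=13848650, p(80)=15796476, p(81)=18004327, p(82)=20506255, p(83)=23338469, p(84)=26543660, p(85)=30167357, p(86)=34262962, p(87)=38887673, p(88)=44108109, p(89)=49995925, p(90)=56634173, p(91)=64112359, p(92)=72533807, p(93)=82010177, p(94)=92669720, p(95)=104651419, p(96)=118114304, p(97)=133230930, p(98)=150198136, p(99)=169229875, p(100)=190569292, p(101)=214481126, p(102)=241265379, p(103)=271248950, p(104)=304801365, p(105)=342325709, p(106)=384276336, p(107)=431149389, p(108)=483502844, p(109)=541946240, p(110)=607163746, p(111)=679903203, p(112)=761002156, p(113)=851376628, p(114)=952050665, p(115)=1064144451, p(116)=1188908248, p(117)=1327710076, p(118)=1482074143, p(119)=1653668665, p(120)=1844349560, p(121)=2056148051, p(122)=2291320912, p(123)=2552338241, p(124)=2841940500, p(125)=3163127352, p(126)=3519222692, p(127)=3913864295, p(128)=4351078600, p(129)=4835271870, p(130)=5371315400, p(131)=5964539504, p(132)=6620830889, p(133)=7346629512, p(134)=8149040695, p(135)=9035836076, p(136)=10015581680, p(137)=11097645016, p(138)=12292341831, p(139)=13610949895, p(140)=15065878135, p(141)=16670689208, p(142)=18440293320, p(143)=20390982757, p(144)=22540654445, p(145)=24908858009, p(146)=27517052599, p(147)=30388671978, p(148)=33549419497, p(149)=37027355200, p(150)=40853235313, p(151)=45060624582, p(152)=49686288421, p(153)=54770336324, p(154)=60356673280, p(155)=66493182097, p(156)=73232243759, p(157)=80630964769, p(158)=88751778802, p(159)=97662728555, p(160)=107438159466, p(161)=118159068427, p(162)=129913904637, p(163)=142798995930, p(164)=156919475295, p(165)=172389800255, p(166)=189334822579, p(167)=207890420102, p(168)=228204732751, p(169)=250438925115, p(170)=274768617130, p(171)=301384802048, p(172)=330495499613, p(173)=362326859895, p(174)=397125074750, p(175)=435157697830, p(176)=476715857290, p(177)=522115831195, p(178)=571701605655, p(179)=625846753120, p(180)=684957390936, p(181)=749474411781, p(182)=819876908323, p(183)=896684817527, p(184)=980462880430, p(185)=1071823774337, p(186)=1171432692373, p(187)=1280011042268, p(188)=1398341745571, p(189)=1527273599625, p(190)=1667727404093, p(191)=1820701100652, p(192)=1987276856363, p(193)=2168627105469, p(194)=2366022741845, p(195)=2580840212973, p(196)=2814570987591, p(197)=3068829878530.
Final step: p(198) = p(197) + p(196) - p(193) - p(191) + p(186) + p(183) - p(176) - p(172) + p(163) + p(158) - p(147) - p(141) + p(128) + p(121) - p(106) - p(98) + p(81) + p(72) - p(53) - p(43) + p(22) + p(11)
= 3068829878530 + 2814570987591 - 2168627105469 - 1820701100652 + 1171432692373 + 896684817527 - 476715857290 - 330495499613 + 142798995930 + 88751778802 - 30388671978 - 16670689208 + 4351078600 + 2056148051 - 384276336 - 150198136 + 18004327 + 5392783 - 329931 - 63261 + 1002 + 56
= 3345365983698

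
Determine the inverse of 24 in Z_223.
158

gcd(24, 223) = 1, so the inverse exists.
Extended Euclidean algorithm on (223, 24):
223 = 9 × 24 + 7  ⟹  7 = (1)·223 + (-9)·24
24 = 3 × 7 + 3  ⟹  3 = (-3)·223 + (28)·24
7 = 2 × 3 + 1  ⟹  1 = (7)·223 + (-65)·24
So (-65)·24 ≡ 1 (mod 223), i.e. 24^(-1) ≡ -65 ≡ 158 (mod 223).
Check: 24 × 158 = 3792 ≡ 1 (mod 223)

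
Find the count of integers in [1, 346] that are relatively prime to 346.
172

346 = 2 × 173
φ(n) = n × ∏(1 - 1/p) for each prime p dividing n
φ(346) = 346 × (1 - 1/2) × (1 - 1/173) = 172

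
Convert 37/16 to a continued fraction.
[2; 3, 5]

Euclidean algorithm steps:
37 = 2 × 16 + 5
16 = 3 × 5 + 1
5 = 5 × 1 + 0
Continued fraction: [2; 3, 5]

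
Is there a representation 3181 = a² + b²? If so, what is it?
34² + 45² (a=34, b=45)

Factorization: 3181 = 3181
By Fermat: n is sum of two squares iff every prime p ≡ 3 (mod 4) appears to even power.
All primes ≡ 3 (mod 4) appear to even power.
Search a = 0, 1, 2, … for 3181 - a² a perfect square: first hit at a = 34: 3181 - 1156 = 2025 = 45².
3181 = 34² + 45² = 1156 + 2025 ✓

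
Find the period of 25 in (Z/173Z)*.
86

173 is prime, so ord(25) divides φ(173) = 172.
Divisors of 172: 1, 2, 4, 43, 86, 172.
Repeated squaring: 25^1 ≡ 25, 25^2 ≡ 106, 25^4 ≡ 164, 25^8 ≡ 81, 25^16 ≡ 160, 25^32 ≡ 169, 25^64 ≡ 16, 25^128 ≡ 83 (mod 173).
Test 25^d mod 173 for each divisor d in increasing order:
25^1 ≡ 25
25^2 ≡ 106
25^4 ≡ 164
25^43 = 25^32·25^8·25^2·25^1 ≡ 172
25^86 = 25^64·25^16·25^4·25^2 ≡ 1  ← first divisor giving 1
The order is 86.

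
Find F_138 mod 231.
76

Matrix identity: Q^n = [[F_(n+1), F_n], [F_n, F_(n-1)]] with Q = [[1,1],[1,0]].
n = 138 = 10001010₂. Square-and-multiply, entries mod 231:
Q^1 = [[1,1],[1,0]]
Q^2 = (Q^1)² = [[2,1],[1,1]]
Q^4 = (Q^2)² = [[5,3],[3,2]]
Q^8 = (Q^4)² = [[34,21],[21,13]]
Q^17 = (Q^8)²·Q = [[43,211],[211,63]]
Q^34 = (Q^17)² = [[170,190],[190,211]]
Q^69 = (Q^34)²·Q = [[176,89],[89,87]]
Q^138 = (Q^69)² = [[89,76],[76,13]]
F_138 mod 231 = Q^138[0][1] = 76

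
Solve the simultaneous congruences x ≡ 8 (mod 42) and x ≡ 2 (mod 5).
92

Using Chinese Remainder Theorem:
M = 42 × 5 = 210
M1 = 5, M2 = 42
y1 = 5^(-1) mod 42 = 17
y2 = 42^(-1) mod 5 = 3
x = (8×5×17 + 2×42×3) mod 210 = 92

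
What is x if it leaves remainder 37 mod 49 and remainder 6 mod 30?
576

Using Chinese Remainder Theorem:
M = 49 × 30 = 1470
M1 = 30, M2 = 49
y1 = 30^(-1) mod 49 = 18
y2 = 49^(-1) mod 30 = 19
x = (37×30×18 + 6×49×19) mod 1470 = 576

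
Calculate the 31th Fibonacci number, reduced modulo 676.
353

Matrix identity: Q^n = [[F_(n+1), F_n], [F_n, F_(n-1)]] with Q = [[1,1],[1,0]].
n = 31 = 11111₂. Square-and-multiply, entries mod 676:
Q^1 = [[1,1],[1,0]]
Q^3 = (Q^1)²·Q = [[3,2],[2,1]]
Q^7 = (Q^3)²·Q = [[21,13],[13,8]]
Q^15 = (Q^7)²·Q = [[311,610],[610,377]]
Q^31 = (Q^15)²·Q = [[237,353],[353,560]]
F_31 mod 676 = Q^31[0][1] = 353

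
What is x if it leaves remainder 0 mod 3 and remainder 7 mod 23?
30

Using Chinese Remainder Theorem:
M = 3 × 23 = 69
M1 = 23, M2 = 3
y1 = 23^(-1) mod 3 = 2
y2 = 3^(-1) mod 23 = 8
x = (0×23×2 + 7×3×8) mod 69 = 30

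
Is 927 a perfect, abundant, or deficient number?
deficient

Proper divisors of 927: sum = 1 + 3 + 9 + 103 + 309 = 425
Since 425 < 927, 927 is deficient.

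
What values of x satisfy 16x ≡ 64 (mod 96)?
x ≡ 4 (mod 6)

gcd(16, 96) = 16, which divides 64, so solutions exist.
Divide through by 16: x ≡ 4 (mod 6).
The coefficient of x is now 1, so x ≡ 4 (mod 6).
Check: 16 × 4 = 64 ≡ 64 (mod 96).
x ≡ 4 (mod 6), giving 16 solutions mod 96.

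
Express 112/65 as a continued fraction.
[1; 1, 2, 1, 1, 1, 1, 3]

Euclidean algorithm steps:
112 = 1 × 65 + 47
65 = 1 × 47 + 18
47 = 2 × 18 + 11
18 = 1 × 11 + 7
11 = 1 × 7 + 4
7 = 1 × 4 + 3
4 = 1 × 3 + 1
3 = 3 × 1 + 0
Continued fraction: [1; 1, 2, 1, 1, 1, 1, 3]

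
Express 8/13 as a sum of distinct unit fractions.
1/2 + 1/9 + 1/234

Greedy algorithm:
8/13: ceiling(13/8) = 2, use 1/2
3/26: ceiling(26/3) = 9, use 1/9
1/234: ceiling(234/1) = 234, use 1/234
Result: 8/13 = 1/2 + 1/9 + 1/234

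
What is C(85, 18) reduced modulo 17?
0

Using Lucas' theorem:
Write n=85 and k=18 in base 17:
n in base 17: [5, 0]
k in base 17: [1, 1]
C(85,18) mod 17 = ∏ C(n_i, k_i) mod 17
Digit binomials (mod 17): C(5,1) = 5; C(0,1) = 0 (k_i > n_i)
Product: 5 × 0 = 0 ≡ 0 (mod 17)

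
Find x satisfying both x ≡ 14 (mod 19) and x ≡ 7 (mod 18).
223

Using Chinese Remainder Theorem:
M = 19 × 18 = 342
M1 = 18, M2 = 19
y1 = 18^(-1) mod 19 = 18
y2 = 19^(-1) mod 18 = 1
x = (14×18×18 + 7×19×1) mod 342 = 223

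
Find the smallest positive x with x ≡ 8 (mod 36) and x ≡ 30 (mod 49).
1304

Using Chinese Remainder Theorem:
M = 36 × 49 = 1764
M1 = 49, M2 = 36
y1 = 49^(-1) mod 36 = 25
y2 = 36^(-1) mod 49 = 15
x = (8×49×25 + 30×36×15) mod 1764 = 1304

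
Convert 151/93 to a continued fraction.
[1; 1, 1, 1, 1, 1, 11]

Euclidean algorithm steps:
151 = 1 × 93 + 58
93 = 1 × 58 + 35
58 = 1 × 35 + 23
35 = 1 × 23 + 12
23 = 1 × 12 + 11
12 = 1 × 11 + 1
11 = 11 × 1 + 0
Continued fraction: [1; 1, 1, 1, 1, 1, 11]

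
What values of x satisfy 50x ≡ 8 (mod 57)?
x ≡ 7 (mod 57)

gcd(50, 57) = 1, which divides 8, so solutions exist.
Find 50^(-1) mod 57 by the extended Euclidean algorithm:
57 = 1 × 50 + 7  ⟹  7 = (1)·57 + (-1)·50
50 = 7 × 7 + 1  ⟹  1 = (-7)·57 + (8)·50
So (8)·50 ≡ 1 (mod 57), i.e. 50^(-1) ≡ 8 (mod 57).
x ≡ 8 × 8 = 64 ≡ 7 (mod 57).
Check: 50 × 7 = 350 ≡ 8 (mod 57).
Unique solution: x ≡ 7 (mod 57)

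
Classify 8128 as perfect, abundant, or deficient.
perfect

Proper divisors of 8128: sum = 1 + 2 + 4 + 8 + 16 + 32 + 64 + 127 + 254 + 508 + 1016 + 2032 + 4064 = 8128
Since 8128 = 8128, 8128 is perfect.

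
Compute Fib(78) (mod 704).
296

Matrix identity: Q^n = [[F_(n+1), F_n], [F_n, F_(n-1)]] with Q = [[1,1],[1,0]].
n = 78 = 1001110₂. Square-and-multiply, entries mod 704:
Q^1 = [[1,1],[1,0]]
Q^2 = (Q^1)² = [[2,1],[1,1]]
Q^4 = (Q^2)² = [[5,3],[3,2]]
Q^9 = (Q^4)²·Q = [[55,34],[34,21]]
Q^19 = (Q^9)²·Q = [[429,661],[661,472]]
Q^39 = (Q^19)²·Q = [[11,34],[34,681]]
Q^78 = (Q^39)² = [[573,296],[296,277]]
F_78 mod 704 = Q^78[0][1] = 296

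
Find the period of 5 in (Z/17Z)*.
16

17 is prime, so ord(5) divides φ(17) = 16.
Divisors of 16: 1, 2, 4, 8, 16.
Repeated squaring: 5^1 ≡ 5, 5^2 ≡ 8, 5^4 ≡ 13, 5^8 ≡ 16, 5^16 ≡ 1 (mod 17).
Test 5^d mod 17 for each divisor d in increasing order:
5^1 ≡ 5
5^2 ≡ 8
5^4 ≡ 13
5^8 ≡ 16
5^16 ≡ 1  ← first divisor giving 1
The order is 16.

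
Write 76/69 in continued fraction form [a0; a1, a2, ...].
[1; 9, 1, 6]

Euclidean algorithm steps:
76 = 1 × 69 + 7
69 = 9 × 7 + 6
7 = 1 × 6 + 1
6 = 6 × 1 + 0
Continued fraction: [1; 9, 1, 6]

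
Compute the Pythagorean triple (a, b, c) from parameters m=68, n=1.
(4623, 136, 4625)

Euclid's formula: a = m² - n², b = 2mn, c = m² + n²
m = 68, n = 1
a = 68² - 1² = 4624 - 1 = 4623
b = 2 × 68 × 1 = 136
c = 68² + 1² = 4624 + 1 = 4625
Verification: 4623² + 136² = 21372129 + 18496 = 21390625 = 4625² ✓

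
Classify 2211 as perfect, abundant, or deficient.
deficient

Proper divisors of 2211: sum = 1 + 3 + 11 + 33 + 67 + 201 + 737 = 1053
Since 1053 < 2211, 2211 is deficient.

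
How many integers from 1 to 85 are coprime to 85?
64

85 = 5 × 17
φ(n) = n × ∏(1 - 1/p) for each prime p dividing n
φ(85) = 85 × (1 - 1/5) × (1 - 1/17) = 64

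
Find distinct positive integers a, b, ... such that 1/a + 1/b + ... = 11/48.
1/5 + 1/35 + 1/1680

Greedy algorithm:
11/48: ceiling(48/11) = 5, use 1/5
7/240: ceiling(240/7) = 35, use 1/35
1/1680: ceiling(1680/1) = 1680, use 1/1680
Result: 11/48 = 1/5 + 1/35 + 1/1680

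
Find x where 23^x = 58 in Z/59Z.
29

Baby-step giant-step with step n = ⌈√59⌉ = 8.
Baby steps 23^j mod 59 (j:value) for j=0..7: 0:1, 1:23, 2:57, 3:13, 4:4, 5:33, 6:51, 7:52.
Giant-step multiplier: 23^(-8) ≡ 23^(58-8) = 23^50 ≡ 48 (mod 59).
Giant steps γ_i = 58·48^i mod 59: γ_0=58, γ_1=11, γ_2=56, γ_3=33 (in table at j=5).
x = i·n + j = 3·8 + 5 = 29.
Check: 23^29 ≡ 58 (mod 59).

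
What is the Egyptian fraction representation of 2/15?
1/8 + 1/120

Greedy algorithm:
2/15: ceiling(15/2) = 8, use 1/8
1/120: ceiling(120/1) = 120, use 1/120
Result: 2/15 = 1/8 + 1/120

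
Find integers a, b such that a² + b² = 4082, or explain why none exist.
19² + 61² (a=19, b=61)

Factorization: 4082 = 2 × 13 × 157
By Fermat: n is sum of two squares iff every prime p ≡ 3 (mod 4) appears to even power.
All primes ≡ 3 (mod 4) appear to even power.
Search a = 0, 1, 2, … for 4082 - a² a perfect square: first hit at a = 19: 4082 - 361 = 3721 = 61².
4082 = 19² + 61² = 361 + 3721 ✓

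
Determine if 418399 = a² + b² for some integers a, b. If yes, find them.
Not possible

Factorization: 418399 = 19^3 × 61
By Fermat: n is sum of two squares iff every prime p ≡ 3 (mod 4) appears to even power.
Prime(s) ≡ 3 (mod 4) with odd exponent: [(19, 3)]
Therefore 418399 cannot be expressed as a² + b².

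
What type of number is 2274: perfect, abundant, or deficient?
abundant

Proper divisors of 2274: sum = 1 + 2 + 3 + 6 + 379 + 758 + 1137 = 2286
Since 2286 > 2274, 2274 is abundant.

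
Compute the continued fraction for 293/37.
[7; 1, 11, 3]

Euclidean algorithm steps:
293 = 7 × 37 + 34
37 = 1 × 34 + 3
34 = 11 × 3 + 1
3 = 3 × 1 + 0
Continued fraction: [7; 1, 11, 3]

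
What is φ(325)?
240

325 = 5^2 × 13
φ(n) = n × ∏(1 - 1/p) for each prime p dividing n
φ(325) = 325 × (1 - 1/5) × (1 - 1/13) = 240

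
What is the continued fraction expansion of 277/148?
[1; 1, 6, 1, 3, 1, 3]

Euclidean algorithm steps:
277 = 1 × 148 + 129
148 = 1 × 129 + 19
129 = 6 × 19 + 15
19 = 1 × 15 + 4
15 = 3 × 4 + 3
4 = 1 × 3 + 1
3 = 3 × 1 + 0
Continued fraction: [1; 1, 6, 1, 3, 1, 3]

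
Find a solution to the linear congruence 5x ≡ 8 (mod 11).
x ≡ 6 (mod 11)

gcd(5, 11) = 1, which divides 8, so solutions exist.
Find 5^(-1) mod 11 by the extended Euclidean algorithm:
11 = 2 × 5 + 1  ⟹  1 = (1)·11 + (-2)·5
So (-2)·5 ≡ 1 (mod 11), i.e. 5^(-1) ≡ -2 ≡ 9 (mod 11).
x ≡ 9 × 8 = 72 ≡ 6 (mod 11).
Check: 5 × 6 = 30 ≡ 8 (mod 11).
Unique solution: x ≡ 6 (mod 11)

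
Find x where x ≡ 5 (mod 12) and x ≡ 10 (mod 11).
65

Using Chinese Remainder Theorem:
M = 12 × 11 = 132
M1 = 11, M2 = 12
y1 = 11^(-1) mod 12 = 11
y2 = 12^(-1) mod 11 = 1
x = (5×11×11 + 10×12×1) mod 132 = 65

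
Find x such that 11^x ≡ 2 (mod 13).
7

Baby-step giant-step with step n = ⌈√13⌉ = 4.
Baby steps 11^j mod 13 (j:value) for j=0..3: 0:1, 1:11, 2:4, 3:5.
Giant-step multiplier: 11^(-4) ≡ 11^(12-4) = 11^8 ≡ 9 (mod 13).
Giant steps γ_i = 2·9^i mod 13: γ_0=2, γ_1=5 (in table at j=3).
x = i·n + j = 1·4 + 3 = 7.
Check: 11^7 ≡ 2 (mod 13).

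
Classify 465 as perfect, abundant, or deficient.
deficient

Proper divisors of 465: sum = 1 + 3 + 5 + 15 + 31 + 93 + 155 = 303
Since 303 < 465, 465 is deficient.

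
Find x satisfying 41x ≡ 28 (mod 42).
x ≡ 14 (mod 42)

gcd(41, 42) = 1, which divides 28, so solutions exist.
Find 41^(-1) mod 42 by the extended Euclidean algorithm:
42 = 1 × 41 + 1  ⟹  1 = (1)·42 + (-1)·41
So (-1)·41 ≡ 1 (mod 42), i.e. 41^(-1) ≡ -1 ≡ 41 (mod 42).
x ≡ 41 × 28 = 1148 ≡ 14 (mod 42).
Check: 41 × 14 = 574 ≡ 28 (mod 42).
Unique solution: x ≡ 14 (mod 42)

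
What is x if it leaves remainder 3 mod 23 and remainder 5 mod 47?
992

Using Chinese Remainder Theorem:
M = 23 × 47 = 1081
M1 = 47, M2 = 23
y1 = 47^(-1) mod 23 = 1
y2 = 23^(-1) mod 47 = 45
x = (3×47×1 + 5×23×45) mod 1081 = 992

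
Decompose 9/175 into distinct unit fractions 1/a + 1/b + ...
1/20 + 1/700

Greedy algorithm:
9/175: ceiling(175/9) = 20, use 1/20
1/700: ceiling(700/1) = 700, use 1/700
Result: 9/175 = 1/20 + 1/700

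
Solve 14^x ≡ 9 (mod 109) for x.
20

Baby-step giant-step with step n = ⌈√109⌉ = 11.
Baby steps 14^j mod 109 (j:value) for j=0..10: 0:1, 1:14, 2:87, 3:19, 4:48, 5:18, 6:34, 7:40, 8:15, 9:101, 10:106.
Giant-step multiplier: 14^(-11) ≡ 14^(108-11) = 14^97 ≡ 96 (mod 109).
Giant steps γ_i = 9·96^i mod 109: γ_0=9, γ_1=101 (in table at j=9).
x = i·n + j = 1·11 + 9 = 20.
Check: 14^20 ≡ 9 (mod 109).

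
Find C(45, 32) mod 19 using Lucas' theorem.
0

Using Lucas' theorem:
Write n=45 and k=32 in base 19:
n in base 19: [2, 7]
k in base 19: [1, 13]
C(45,32) mod 19 = ∏ C(n_i, k_i) mod 19
Digit binomials (mod 19): C(2,1) = 2; C(7,13) = 0 (k_i > n_i)
Product: 2 × 0 = 0 ≡ 0 (mod 19)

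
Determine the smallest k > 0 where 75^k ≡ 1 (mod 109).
9

109 is prime, so ord(75) divides φ(109) = 108.
Divisors of 108: 1, 2, 3, 4, 6, 9, 12, 18, 27, 36, 54, 108.
Repeated squaring: 75^1 ≡ 75, 75^2 ≡ 66, 75^4 ≡ 105, 75^8 ≡ 16, 75^16 ≡ 38, 75^32 ≡ 27, 75^64 ≡ 75 (mod 109).
Test 75^d mod 109 for each divisor d in increasing order:
75^1 ≡ 75
75^2 ≡ 66
75^3 = 75^2·75^1 ≡ 45
75^4 ≡ 105
75^6 = 75^4·75^2 ≡ 63
75^9 = 75^8·75^1 ≡ 1  ← first divisor giving 1
The order is 9.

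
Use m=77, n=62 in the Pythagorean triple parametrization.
(2085, 9548, 9773)

Euclid's formula: a = m² - n², b = 2mn, c = m² + n²
m = 77, n = 62
a = 77² - 62² = 5929 - 3844 = 2085
b = 2 × 77 × 62 = 9548
c = 77² + 62² = 5929 + 3844 = 9773
Verification: 2085² + 9548² = 4347225 + 91164304 = 95511529 = 9773² ✓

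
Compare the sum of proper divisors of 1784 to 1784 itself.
deficient

Proper divisors of 1784: sum = 1 + 2 + 4 + 8 + 223 + 446 + 892 = 1576
Since 1576 < 1784, 1784 is deficient.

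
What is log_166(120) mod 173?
65

Baby-step giant-step with step n = ⌈√173⌉ = 14.
Baby steps 166^j mod 173 (j:value) for j=0..13: 0:1, 1:166, 2:49, 3:3, 4:152, 5:147, 6:9, 7:110, 8:95, 9:27, 10:157, 11:112, 12:81, 13:125.
Giant-step multiplier: 166^(-14) ≡ 166^(172-14) = 166^158 ≡ 121 (mod 173).
Giant steps γ_i = 120·121^i mod 173: γ_0=120, γ_1=161, γ_2=105, γ_3=76, γ_4=27 (in table at j=9).
x = i·n + j = 4·14 + 9 = 65.
Check: 166^65 ≡ 120 (mod 173).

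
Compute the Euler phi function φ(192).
64

192 = 2^6 × 3
φ(n) = n × ∏(1 - 1/p) for each prime p dividing n
φ(192) = 192 × (1 - 1/2) × (1 - 1/3) = 64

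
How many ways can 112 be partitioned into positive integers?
761002156

p(n) counts ways to write n as a sum of positive integers (order ignored).
Euler's pentagonal recurrence: p(k) = p(k-1) + p(k-2) - p(k-5) - p(k-7) + p(k-12) + p(k-15) - ... (offsets j(3j∓1)/2, signs ++--, p(0)=1, p(<0)=0).
DP table for k = 0..111: p(0)=1, p(1)=1, p(2)=2, p(3)=3, p(4)=5, p(5)=7, p(6)=11, p(7)=15, p(8)=22, p(9)=30, p(10)=42, p(11)=56, p(12)=77, p(13)=101, p(14)=135, p(15)=176, p(16)=231, p(17)=297, p(18)=385, p(19)=490, p(20)=627, p(21)=792, p(22)=1002, p(23)=1255, p(24)=1575, p(25)=1958, p(26)=2436, p(27)=3010, p(28)=3718, p(29)=4565, p(30)=5604, p(31)=6842, p(32)=8349, p(33)=10143, p(34)=12310, p(35)=14883, p(36)=17977, p(37)=21637, p(38)=26015, p(39)=31185, p(40)=37338, p(41)=44583, p(42)=53174, p(43)=63261, p(44)=75175, p(45)=89134, p(46)=105558, p(47)=124754, p(48)=147273, p(49)=173525, p(50)=204226, p(51)=239943, p(52)=281589, p(53)=329931, p(54)=386155, p(55)=451276, p(56)=526823, p(57)=614154, p(58)=715220, p(59)=831820, p(60)=966467, p(61)=1121505, p(62)=1300156, p(63)=1505499, p(64)=1741630, p(65)=2012558, p(66)=2323520, p(67)=2679689, p(68)=3087735, p(69)=3554345, p(70)=4087968, p(71)=4697205, p(72)=5392783, p(73)=6185689, p(74)=7089500, p(75)=8118264, p(76)=9289091, p(77)=10619863, p(78)=12132164, p(79)=13848650, p(80)=15796476, p(81)=18004327, p(82)=20506255, p(83)=23338469, p(84)=26543660, p(85)=30167357, p(86)=34262962, p(87)=38887673, p(88)=44108109, p(89)=49995925, p(90)=56634173, p(91)=64112359, p(92)=72533807, p(93)=82010177, p(94)=92669720, p(95)=104651419, p(96)=118114304, p(97)=133230930, p(98)=150198136, p(99)=169229875, p(100)=190569292, p(101)=214481126, p(102)=241265379, p(103)=271248950, p(104)=304801365, p(105)=342325709, p(106)=384276336, p(107)=431149389, p(108)=483502844, p(109)=541946240, p(110)=607163746, p(111)=679903203.
Final step: p(112) = p(111) + p(110) - p(107) - p(105) + p(100) + p(97) - p(90) - p(86) + p(77) + p(72) - p(61) - p(55) + p(42) + p(35) - p(20) - p(12)
= 679903203 + 607163746 - 431149389 - 342325709 + 190569292 + 133230930 - 56634173 - 34262962 + 10619863 + 5392783 - 1121505 - 451276 + 53174 + 14883 - 627 - 77
= 761002156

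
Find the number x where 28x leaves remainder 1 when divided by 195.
7

gcd(28, 195) = 1, so the inverse exists.
Extended Euclidean algorithm on (195, 28):
195 = 6 × 28 + 27  ⟹  27 = (1)·195 + (-6)·28
28 = 1 × 27 + 1  ⟹  1 = (-1)·195 + (7)·28
So (7)·28 ≡ 1 (mod 195), i.e. 28^(-1) ≡ 7 (mod 195).
Check: 28 × 7 = 196 ≡ 1 (mod 195)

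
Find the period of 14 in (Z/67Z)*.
11

67 is prime, so ord(14) divides φ(67) = 66.
Divisors of 66: 1, 2, 3, 6, 11, 22, 33, 66.
Repeated squaring: 14^1 ≡ 14, 14^2 ≡ 62, 14^4 ≡ 25, 14^8 ≡ 22, 14^16 ≡ 15, 14^32 ≡ 24, 14^64 ≡ 40 (mod 67).
Test 14^d mod 67 for each divisor d in increasing order:
14^1 ≡ 14
14^2 ≡ 62
14^3 = 14^2·14^1 ≡ 64
14^6 = 14^4·14^2 ≡ 9
14^11 = 14^8·14^2·14^1 ≡ 1  ← first divisor giving 1
The order is 11.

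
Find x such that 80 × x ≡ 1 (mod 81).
80

gcd(80, 81) = 1, so the inverse exists.
Extended Euclidean algorithm on (81, 80):
81 = 1 × 80 + 1  ⟹  1 = (1)·81 + (-1)·80
So (-1)·80 ≡ 1 (mod 81), i.e. 80^(-1) ≡ -1 ≡ 80 (mod 81).
Check: 80 × 80 = 6400 ≡ 1 (mod 81)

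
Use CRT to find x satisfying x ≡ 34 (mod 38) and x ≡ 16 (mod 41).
262

Using Chinese Remainder Theorem:
M = 38 × 41 = 1558
M1 = 41, M2 = 38
y1 = 41^(-1) mod 38 = 13
y2 = 38^(-1) mod 41 = 27
x = (34×41×13 + 16×38×27) mod 1558 = 262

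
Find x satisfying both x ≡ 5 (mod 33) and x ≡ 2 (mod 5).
137

Using Chinese Remainder Theorem:
M = 33 × 5 = 165
M1 = 5, M2 = 33
y1 = 5^(-1) mod 33 = 20
y2 = 33^(-1) mod 5 = 2
x = (5×5×20 + 2×33×2) mod 165 = 137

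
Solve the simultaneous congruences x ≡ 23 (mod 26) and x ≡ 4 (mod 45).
49

Using Chinese Remainder Theorem:
M = 26 × 45 = 1170
M1 = 45, M2 = 26
y1 = 45^(-1) mod 26 = 11
y2 = 26^(-1) mod 45 = 26
x = (23×45×11 + 4×26×26) mod 1170 = 49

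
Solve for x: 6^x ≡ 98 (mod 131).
81

Baby-step giant-step with step n = ⌈√131⌉ = 12.
Baby steps 6^j mod 131 (j:value) for j=0..11: 0:1, 1:6, 2:36, 3:85, 4:117, 5:47, 6:20, 7:120, 8:65, 9:128, 10:113, 11:23.
Giant-step multiplier: 6^(-12) ≡ 6^(130-12) = 6^118 ≡ 75 (mod 131).
Giant steps γ_i = 98·75^i mod 131: γ_0=98, γ_1=14, γ_2=2, γ_3=19, γ_4=115, γ_5=110, γ_6=128 (in table at j=9).
x = i·n + j = 6·12 + 9 = 81.
Check: 6^81 ≡ 98 (mod 131).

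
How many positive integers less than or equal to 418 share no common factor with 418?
180

418 = 2 × 11 × 19
φ(n) = n × ∏(1 - 1/p) for each prime p dividing n
φ(418) = 418 × (1 - 1/2) × (1 - 1/11) × (1 - 1/19) = 180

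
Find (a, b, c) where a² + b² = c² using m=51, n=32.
(1577, 3264, 3625)

Euclid's formula: a = m² - n², b = 2mn, c = m² + n²
m = 51, n = 32
a = 51² - 32² = 2601 - 1024 = 1577
b = 2 × 51 × 32 = 3264
c = 51² + 32² = 2601 + 1024 = 3625
Verification: 1577² + 3264² = 2486929 + 10653696 = 13140625 = 3625² ✓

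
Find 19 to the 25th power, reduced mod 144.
19

Repeated squaring. Binary of 25 = 11001.
19^1 ≡ 19 (mod 144); 19^2 ≡ 73 (mod 144); 19^4 ≡ 1 (mod 144); 19^8 ≡ 1 (mod 144); 19^16 ≡ 1 (mod 144)
19^25 = 19^1 × 19^8 × 19^16 ≡ 19 (mod 144)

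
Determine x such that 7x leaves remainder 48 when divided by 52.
x ≡ 44 (mod 52)

gcd(7, 52) = 1, which divides 48, so solutions exist.
Find 7^(-1) mod 52 by the extended Euclidean algorithm:
52 = 7 × 7 + 3  ⟹  3 = (1)·52 + (-7)·7
7 = 2 × 3 + 1  ⟹  1 = (-2)·52 + (15)·7
So (15)·7 ≡ 1 (mod 52), i.e. 7^(-1) ≡ 15 (mod 52).
x ≡ 15 × 48 = 720 ≡ 44 (mod 52).
Check: 7 × 44 = 308 ≡ 48 (mod 52).
Unique solution: x ≡ 44 (mod 52)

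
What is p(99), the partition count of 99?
169229875

p(n) counts ways to write n as a sum of positive integers (order ignored).
Euler's pentagonal recurrence: p(k) = p(k-1) + p(k-2) - p(k-5) - p(k-7) + p(k-12) + p(k-15) - ... (offsets j(3j∓1)/2, signs ++--, p(0)=1, p(<0)=0).
DP table for k = 0..98: p(0)=1, p(1)=1, p(2)=2, p(3)=3, p(4)=5, p(5)=7, p(6)=11, p(7)=15, p(8)=22, p(9)=30, p(10)=42, p(11)=56, p(12)=77, p(13)=101, p(14)=135, p(15)=176, p(16)=231, p(17)=297, p(18)=385, p(19)=490, p(20)=627, p(21)=792, p(22)=1002, p(23)=1255, p(24)=1575, p(25)=1958, p(26)=2436, p(27)=3010, p(28)=3718, p(29)=4565, p(30)=5604, p(31)=6842, p(32)=8349, p(33)=10143, p(34)=12310, p(35)=14883, p(36)=17977, p(37)=21637, p(38)=26015, p(39)=31185, p(40)=37338, p(41)=44583, p(42)=53174, p(43)=63261, p(44)=75175, p(45)=89134, p(46)=105558, p(47)=124754, p(48)=147273, p(49)=173525, p(50)=204226, p(51)=239943, p(52)=281589, p(53)=329931, p(54)=386155, p(55)=451276, p(56)=526823, p(57)=614154, p(58)=715220, p(59)=831820, p(60)=966467, p(61)=1121505, p(62)=1300156, p(63)=1505499, p(64)=1741630, p(65)=2012558, p(66)=2323520, p(67)=2679689, p(68)=3087735, p(69)=3554345, p(70)=4087968, p(71)=4697205, p(72)=5392783, p(73)=6185689, p(74)=7089500, p(75)=8118264, p(76)=9289091, p(77)=10619863, p(78)=12132164, p(79)=13848650, p(80)=15796476, p(81)=18004327, p(82)=20506255, p(83)=23338469, p(84)=26543660, p(85)=30167357, p(86)=34262962, p(87)=38887673, p(88)=44108109, p(89)=49995925, p(90)=56634173, p(91)=64112359, p(92)=72533807, p(93)=82010177, p(94)=92669720, p(95)=104651419, p(96)=118114304, p(97)=133230930, p(98)=150198136.
Final step: p(99) = p(98) + p(97) - p(94) - p(92) + p(87) + p(84) - p(77) - p(73) + p(64) + p(59) - p(48) - p(42) + p(29) + p(22) - p(7)
= 150198136 + 133230930 - 92669720 - 72533807 + 38887673 + 26543660 - 10619863 - 6185689 + 1741630 + 831820 - 147273 - 53174 + 4565 + 1002 - 15
= 169229875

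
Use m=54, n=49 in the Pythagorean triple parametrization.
(515, 5292, 5317)

Euclid's formula: a = m² - n², b = 2mn, c = m² + n²
m = 54, n = 49
a = 54² - 49² = 2916 - 2401 = 515
b = 2 × 54 × 49 = 5292
c = 54² + 49² = 2916 + 2401 = 5317
Verification: 515² + 5292² = 265225 + 28005264 = 28270489 = 5317² ✓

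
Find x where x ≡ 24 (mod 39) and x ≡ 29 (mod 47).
687

Using Chinese Remainder Theorem:
M = 39 × 47 = 1833
M1 = 47, M2 = 39
y1 = 47^(-1) mod 39 = 5
y2 = 39^(-1) mod 47 = 41
x = (24×47×5 + 29×39×41) mod 1833 = 687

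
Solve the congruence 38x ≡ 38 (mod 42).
x ≡ 1 (mod 21)

gcd(38, 42) = 2, which divides 38, so solutions exist.
Divide through by 2: 19x ≡ 19 (mod 21).
Find 19^(-1) mod 21 by the extended Euclidean algorithm:
21 = 1 × 19 + 2  ⟹  2 = (1)·21 + (-1)·19
19 = 9 × 2 + 1  ⟹  1 = (-9)·21 + (10)·19
So (10)·19 ≡ 1 (mod 21), i.e. 19^(-1) ≡ 10 (mod 21).
x ≡ 10 × 19 = 190 ≡ 1 (mod 21).
Check: 38 × 1 = 38 ≡ 38 (mod 42).
x ≡ 1 (mod 21), giving 2 solutions mod 42.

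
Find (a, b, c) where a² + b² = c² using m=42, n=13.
(1595, 1092, 1933)

Euclid's formula: a = m² - n², b = 2mn, c = m² + n²
m = 42, n = 13
a = 42² - 13² = 1764 - 169 = 1595
b = 2 × 42 × 13 = 1092
c = 42² + 13² = 1764 + 169 = 1933
Verification: 1595² + 1092² = 2544025 + 1192464 = 3736489 = 1933² ✓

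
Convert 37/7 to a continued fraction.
[5; 3, 2]

Euclidean algorithm steps:
37 = 5 × 7 + 2
7 = 3 × 2 + 1
2 = 2 × 1 + 0
Continued fraction: [5; 3, 2]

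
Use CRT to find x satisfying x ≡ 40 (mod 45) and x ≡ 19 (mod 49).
1930

Using Chinese Remainder Theorem:
M = 45 × 49 = 2205
M1 = 49, M2 = 45
y1 = 49^(-1) mod 45 = 34
y2 = 45^(-1) mod 49 = 12
x = (40×49×34 + 19×45×12) mod 2205 = 1930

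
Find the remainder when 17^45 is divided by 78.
77

Repeated squaring. Binary of 45 = 101101.
17^1 ≡ 17 (mod 78); 17^2 ≡ 55 (mod 78); 17^4 ≡ 61 (mod 78); 17^8 ≡ 55 (mod 78); 17^16 ≡ 61 (mod 78); 17^32 ≡ 55 (mod 78)
17^45 = 17^1 × 17^4 × 17^8 × 17^32 ≡ 77 (mod 78)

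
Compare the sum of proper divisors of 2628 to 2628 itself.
abundant

Proper divisors of 2628: sum = 1 + 2 + 3 + 4 + 6 + 9 + 12 + 18 + ... + 438 + 657 + 876 + 1314 (17 divisors) = 4106
Since 4106 > 2628, 2628 is abundant.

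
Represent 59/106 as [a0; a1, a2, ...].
[0; 1, 1, 3, 1, 11]

Euclidean algorithm steps:
59 = 0 × 106 + 59
106 = 1 × 59 + 47
59 = 1 × 47 + 12
47 = 3 × 12 + 11
12 = 1 × 11 + 1
11 = 11 × 1 + 0
Continued fraction: [0; 1, 1, 3, 1, 11]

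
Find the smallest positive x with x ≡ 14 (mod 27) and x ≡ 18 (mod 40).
338

Using Chinese Remainder Theorem:
M = 27 × 40 = 1080
M1 = 40, M2 = 27
y1 = 40^(-1) mod 27 = 25
y2 = 27^(-1) mod 40 = 3
x = (14×40×25 + 18×27×3) mod 1080 = 338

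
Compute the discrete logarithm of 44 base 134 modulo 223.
107

Baby-step giant-step with step n = ⌈√223⌉ = 15.
Baby steps 134^j mod 223 (j:value) for j=0..14: 0:1, 1:134, 2:116, 3:157, 4:76, 5:149, 6:119, 7:113, 8:201, 9:174, 10:124, 11:114, 12:112, 13:67, 14:58.
Giant-step multiplier: 134^(-15) ≡ 134^(222-15) = 134^207 ≡ 27 (mod 223).
Giant steps γ_i = 44·27^i mod 223: γ_0=44, γ_1=73, γ_2=187, γ_3=143, γ_4=70, γ_5=106, γ_6=186, γ_7=116 (in table at j=2).
x = i·n + j = 7·15 + 2 = 107.
Check: 134^107 ≡ 44 (mod 223).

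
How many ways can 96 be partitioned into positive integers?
118114304

p(n) counts ways to write n as a sum of positive integers (order ignored).
Euler's pentagonal recurrence: p(k) = p(k-1) + p(k-2) - p(k-5) - p(k-7) + p(k-12) + p(k-15) - ... (offsets j(3j∓1)/2, signs ++--, p(0)=1, p(<0)=0).
DP table for k = 0..95: p(0)=1, p(1)=1, p(2)=2, p(3)=3, p(4)=5, p(5)=7, p(6)=11, p(7)=15, p(8)=22, p(9)=30, p(10)=42, p(11)=56, p(12)=77, p(13)=101, p(14)=135, p(15)=176, p(16)=231, p(17)=297, p(18)=385, p(19)=490, p(20)=627, p(21)=792, p(22)=1002, p(23)=1255, p(24)=1575, p(25)=1958, p(26)=2436, p(27)=3010, p(28)=3718, p(29)=4565, p(30)=5604, p(31)=6842, p(32)=8349, p(33)=10143, p(34)=12310, p(35)=14883, p(36)=17977, p(37)=21637, p(38)=26015, p(39)=31185, p(40)=37338, p(41)=44583, p(42)=53174, p(43)=63261, p(44)=75175, p(45)=89134, p(46)=105558, p(47)=124754, p(48)=147273, p(49)=173525, p(50)=204226, p(51)=239943, p(52)=281589, p(53)=329931, p(54)=386155, p(55)=451276, p(56)=526823, p(57)=614154, p(58)=715220, p(59)=831820, p(60)=966467, p(61)=1121505, p(62)=1300156, p(63)=1505499, p(64)=1741630, p(65)=2012558, p(66)=2323520, p(67)=2679689, p(68)=3087735, p(69)=3554345, p(70)=4087968, p(71)=4697205, p(72)=5392783, p(73)=6185689, p(74)=7089500, p(75)=8118264, p(76)=9289091, p(77)=10619863, p(78)=12132164, p(79)=13848650, p(80)=15796476, p(81)=18004327, p(82)=20506255, p(83)=23338469, p(84)=26543660, p(85)=30167357, p(86)=34262962, p(87)=38887673, p(88)=44108109, p(89)=49995925, p(90)=56634173, p(91)=64112359, p(92)=72533807, p(93)=82010177, p(94)=92669720, p(95)=104651419.
Final step: p(96) = p(95) + p(94) - p(91) - p(89) + p(84) + p(81) - p(74) - p(70) + p(61) + p(56) - p(45) - p(39) + p(26) + p(19) - p(4)
= 104651419 + 92669720 - 64112359 - 49995925 + 26543660 + 18004327 - 7089500 - 4087968 + 1121505 + 526823 - 89134 - 31185 + 2436 + 490 - 5
= 118114304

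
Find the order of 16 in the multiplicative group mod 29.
7

29 is prime, so ord(16) divides φ(29) = 28.
Divisors of 28: 1, 2, 4, 7, 14, 28.
Repeated squaring: 16^1 ≡ 16, 16^2 ≡ 24, 16^4 ≡ 25, 16^8 ≡ 16, 16^16 ≡ 24 (mod 29).
Test 16^d mod 29 for each divisor d in increasing order:
16^1 ≡ 16
16^2 ≡ 24
16^4 ≡ 25
16^7 = 16^4·16^2·16^1 ≡ 1  ← first divisor giving 1
The order is 7.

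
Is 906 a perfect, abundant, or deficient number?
abundant

Proper divisors of 906: sum = 1 + 2 + 3 + 6 + 151 + 302 + 453 = 918
Since 918 > 906, 906 is abundant.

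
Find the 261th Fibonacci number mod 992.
34

Matrix identity: Q^n = [[F_(n+1), F_n], [F_n, F_(n-1)]] with Q = [[1,1],[1,0]].
n = 261 = 100000101₂. Square-and-multiply, entries mod 992:
Q^1 = [[1,1],[1,0]]
Q^2 = (Q^1)² = [[2,1],[1,1]]
Q^4 = (Q^2)² = [[5,3],[3,2]]
Q^8 = (Q^4)² = [[34,21],[21,13]]
Q^16 = (Q^8)² = [[605,987],[987,610]]
Q^32 = (Q^16)² = [[2,869],[869,125]]
Q^65 = (Q^32)²·Q = [[504,253],[253,251]]
Q^130 = (Q^65)² = [[585,551],[551,34]]
Q^261 = (Q^130)²·Q = [[847,34],[34,813]]
F_261 mod 992 = Q^261[0][1] = 34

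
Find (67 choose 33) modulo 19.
0

Using Lucas' theorem:
Write n=67 and k=33 in base 19:
n in base 19: [3, 10]
k in base 19: [1, 14]
C(67,33) mod 19 = ∏ C(n_i, k_i) mod 19
Digit binomials (mod 19): C(3,1) = 3; C(10,14) = 0 (k_i > n_i)
Product: 3 × 0 = 0 ≡ 0 (mod 19)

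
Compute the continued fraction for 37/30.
[1; 4, 3, 2]

Euclidean algorithm steps:
37 = 1 × 30 + 7
30 = 4 × 7 + 2
7 = 3 × 2 + 1
2 = 2 × 1 + 0
Continued fraction: [1; 4, 3, 2]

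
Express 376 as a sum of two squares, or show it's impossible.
Not possible

Factorization: 376 = 2^3 × 47
By Fermat: n is sum of two squares iff every prime p ≡ 3 (mod 4) appears to even power.
Prime(s) ≡ 3 (mod 4) with odd exponent: [(47, 1)]
Therefore 376 cannot be expressed as a² + b².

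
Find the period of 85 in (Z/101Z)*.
50

101 is prime, so ord(85) divides φ(101) = 100.
Divisors of 100: 1, 2, 4, 5, 10, 20, 25, 50, 100.
Repeated squaring: 85^1 ≡ 85, 85^2 ≡ 54, 85^4 ≡ 88, 85^8 ≡ 68, 85^16 ≡ 79, 85^32 ≡ 80, 85^64 ≡ 37 (mod 101).
Test 85^d mod 101 for each divisor d in increasing order:
85^1 ≡ 85
85^2 ≡ 54
85^4 ≡ 88
85^5 = 85^4·85^1 ≡ 6
85^10 = 85^8·85^2 ≡ 36
85^20 = 85^16·85^4 ≡ 84
85^25 = 85^16·85^8·85^1 ≡ 100
85^50 = 85^32·85^16·85^2 ≡ 1  ← first divisor giving 1
The order is 50.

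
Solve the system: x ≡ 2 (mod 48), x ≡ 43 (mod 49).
386

Using Chinese Remainder Theorem:
M = 48 × 49 = 2352
M1 = 49, M2 = 48
y1 = 49^(-1) mod 48 = 1
y2 = 48^(-1) mod 49 = 48
x = (2×49×1 + 43×48×48) mod 2352 = 386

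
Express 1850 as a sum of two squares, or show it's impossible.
1² + 43² (a=1, b=43)

Factorization: 1850 = 2 × 5^2 × 37
By Fermat: n is sum of two squares iff every prime p ≡ 3 (mod 4) appears to even power.
All primes ≡ 3 (mod 4) appear to even power.
Search a = 0, 1, 2, … for 1850 - a² a perfect square: first hit at a = 1: 1850 - 1 = 1849 = 43².
1850 = 1² + 43² = 1 + 1849 ✓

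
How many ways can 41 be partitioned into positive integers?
44583

p(n) counts ways to write n as a sum of positive integers (order ignored).
Euler's pentagonal recurrence: p(k) = p(k-1) + p(k-2) - p(k-5) - p(k-7) + p(k-12) + p(k-15) - ... (offsets j(3j∓1)/2, signs ++--, p(0)=1, p(<0)=0).
DP table for k = 0..40: p(0)=1, p(1)=1, p(2)=2, p(3)=3, p(4)=5, p(5)=7, p(6)=11, p(7)=15, p(8)=22, p(9)=30, p(10)=42, p(11)=56, p(12)=77, p(13)=101, p(14)=135, p(15)=176, p(16)=231, p(17)=297, p(18)=385, p(19)=490, p(20)=627, p(21)=792, p(22)=1002, p(23)=1255, p(24)=1575, p(25)=1958, p(26)=2436, p(27)=3010, p(28)=3718, p(29)=4565, p(30)=5604, p(31)=6842, p(32)=8349, p(33)=10143, p(34)=12310, p(35)=14883, p(36)=17977, p(37)=21637, p(38)=26015, p(39)=31185, p(40)=37338.
Final step: p(41) = p(40) + p(39) - p(36) - p(34) + p(29) + p(26) - p(19) - p(15) + p(6) + p(1)
= 37338 + 31185 - 17977 - 12310 + 4565 + 2436 - 490 - 176 + 11 + 1
= 44583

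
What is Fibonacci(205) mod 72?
17

Matrix identity: Q^n = [[F_(n+1), F_n], [F_n, F_(n-1)]] with Q = [[1,1],[1,0]].
n = 205 = 11001101₂. Square-and-multiply, entries mod 72:
Q^1 = [[1,1],[1,0]]
Q^3 = (Q^1)²·Q = [[3,2],[2,1]]
Q^6 = (Q^3)² = [[13,8],[8,5]]
Q^12 = (Q^6)² = [[17,0],[0,17]]
Q^25 = (Q^12)²·Q = [[1,1],[1,0]]
Q^51 = (Q^25)²·Q = [[3,2],[2,1]]
Q^102 = (Q^51)² = [[13,8],[8,5]]
Q^205 = (Q^102)²·Q = [[17,17],[17,0]]
F_205 mod 72 = Q^205[0][1] = 17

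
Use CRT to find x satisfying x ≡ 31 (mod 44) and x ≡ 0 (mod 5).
75

Using Chinese Remainder Theorem:
M = 44 × 5 = 220
M1 = 5, M2 = 44
y1 = 5^(-1) mod 44 = 9
y2 = 44^(-1) mod 5 = 4
x = (31×5×9 + 0×44×4) mod 220 = 75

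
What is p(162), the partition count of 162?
129913904637

p(n) counts ways to write n as a sum of positive integers (order ignored).
Euler's pentagonal recurrence: p(k) = p(k-1) + p(k-2) - p(k-5) - p(k-7) + p(k-12) + p(k-15) - ... (offsets j(3j∓1)/2, signs ++--, p(0)=1, p(<0)=0).
DP table for k = 0..161: p(0)=1, p(1)=1, p(2)=2, p(3)=3, p(4)=5, p(5)=7, p(6)=11, p(7)=15, p(8)=22, p(9)=30, p(10)=42, p(11)=56, p(12)=77, p(13)=101, p(14)=135, p(15)=176, p(16)=231, p(17)=297, p(18)=385, p(19)=490, p(20)=627, p(21)=792, p(22)=1002, p(23)=1255, p(24)=1575, p(25)=1958, p(26)=2436, p(27)=3010, p(28)=3718, p(29)=4565, p(30)=5604, p(31)=6842, p(32)=8349, p(33)=10143, p(34)=12310, p(35)=14883, p(36)=17977, p(37)=21637, p(38)=26015, p(39)=31185, p(40)=37338, p(41)=44583, p(42)=53174, p(43)=63261, p(44)=75175, p(45)=89134, p(46)=105558, p(47)=124754, p(48)=147273, p(49)=173525, p(50)=204226, p(51)=239943, p(52)=281589, p(53)=329931, p(54)=386155, p(55)=451276, p(56)=526823, p(57)=614154, p(58)=715220, p(59)=831820, p(60)=966467, p(61)=1121505, p(62)=1300156, p(63)=1505499, p(64)=1741630, p(65)=2012558, p(66)=2323520, p(67)=2679689, p(68)=3087735, p(69)=3554345, p(70)=4087968, p(71)=4697205, p(72)=5392783, p(73)=6185689, p(74)=7089500, p(75)=8118264, p(76)=9289091, p(77)=10619863, p(78)=12132164, p(79)=13848650, p(80)=15796476, p(81)=18004327, p(82)=20506255, p(83)=23338469, p(84)=26543660, p(85)=30167357, p(86)=34262962, p(87)=38887673, p(88)=44108109, p(89)=49995925, p(90)=56634173, p(91)=64112359, p(92)=72533807, p(93)=82010177, p(94)=92669720, p(95)=104651419, p(96)=118114304, p(97)=133230930, p(98)=150198136, p(99)=169229875, p(100)=190569292, p(101)=214481126, p(102)=241265379, p(103)=271248950, p(104)=304801365, p(105)=342325709, p(106)=384276336, p(107)=431149389, p(108)=483502844, p(109)=541946240, p(110)=607163746, p(111)=679903203, p(112)=761002156, p(113)=851376628, p(114)=952050665, p(115)=1064144451, p(116)=1188908248, p(117)=1327710076, p(118)=1482074143, p(119)=1653668665, p(120)=1844349560, p(121)=2056148051, p(122)=2291320912, p(123)=2552338241, p(124)=2841940500, p(125)=3163127352, p(126)=3519222692, p(127)=3913864295, p(128)=4351078600, p(129)=4835271870, p(130)=5371315400, p(131)=5964539504, p(132)=6620830889, p(133)=7346629512, p(134)=8149040695, p(135)=9035836076, p(136)=10015581680, p(137)=11097645016, p(138)=12292341831, p(139)=13610949895, p(140)=15065878135, p(141)=16670689208, p(142)=18440293320, p(143)=20390982757, p(144)=22540654445, p(145)=24908858009, p(146)=27517052599, p(147)=30388671978, p(148)=33549419497, p(149)=37027355200, p(150)=40853235313, p(151)=45060624582, p(152)=49686288421, p(153)=54770336324, p(154)=60356673280, p(155)=66493182097, p(156)=73232243759, p(157)=80630964769, p(158)=88751778802, p(159)=97662728555, p(160)=107438159466, p(161)=118159068427.
Final step: p(162) = p(161) + p(160) - p(157) - p(155) + p(150) + p(147) - p(140) - p(136) + p(127) + p(122) - p(111) - p(105) + p(92) + p(85) - p(70) - p(62) + p(45) + p(36) - p(17) - p(7)
= 118159068427 + 107438159466 - 80630964769 - 66493182097 + 40853235313 + 30388671978 - 15065878135 - 10015581680 + 3913864295 + 2291320912 - 679903203 - 342325709 + 72533807 + 30167357 - 4087968 - 1300156 + 89134 + 17977 - 297 - 15
= 129913904637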